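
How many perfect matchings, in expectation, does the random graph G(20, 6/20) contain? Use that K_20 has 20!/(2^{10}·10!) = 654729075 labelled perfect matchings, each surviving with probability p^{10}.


K_20 has 20!/(2^{10}·10!) = 654729075 labelled perfect matchings.
For each such perfect matching H, let X_H = 1 if all 10 edges of H are present in G. Then P[X_H = 1] = p^{10} = (3/10)^{10} = 59049/10000000000.
By linearity of expectation: E[X] = Σ_H E[X_H] = 654729075 · p^{10} = 654729075 · 59049/10000000000 = 1546443885987/400000000.
Numerically: E[X] ≈ 3866.11.

E[X] = 654729075 · (3/10)^{10} = 1546443885987/400000000 ≈ 3866.11.


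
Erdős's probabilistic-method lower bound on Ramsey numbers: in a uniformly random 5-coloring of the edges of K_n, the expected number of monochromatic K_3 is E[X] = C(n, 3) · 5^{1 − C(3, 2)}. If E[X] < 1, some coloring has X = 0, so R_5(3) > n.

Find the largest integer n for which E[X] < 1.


We need C(n, 3) · 5^{1 − 3} < 1, i.e. C(n, 3) < 5^{3 − 1} = 25.
Check values of n near the boundary:
  n = 3: C(3, 3) = 1; 1 < 25? YES
  n = 4: C(4, 3) = 4; 4 < 25? YES
  n = 5: C(5, 3) = 10; 10 < 25? YES
  n = 6: C(6, 3) = 20; 20 < 25? YES
  n = 7: C(7, 3) = 35; 35 < 25? NO
  n = 8: C(8, 3) = 56; 56 < 25? NO
  n = 9: C(9, 3) = 84; 84 < 25? NO
The largest n with C(n, 3) < 25 is n = 6 (where E[X] = 4/5 ≈ 0.800000). Hence R_5(3) > 6, i.e. R_5(3) ≥ 7.

Largest n = 6; hence R_5(3) > 6.


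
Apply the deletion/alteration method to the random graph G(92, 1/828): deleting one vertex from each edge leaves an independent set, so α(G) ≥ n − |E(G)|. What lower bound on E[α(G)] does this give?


E[|E(G)|] = C(92, 2)·p = 4186 · (1/828) = 91/18.
E[α(G)] ≥ n − E[|E(G)|] = 92 − 91/18 = 1565/18.
Numerically: ≈ 86.9444.
(This is only a lower bound; the true E[α(G)] may be larger.)

E[α(G)] ≥ 1565/18 ≈ 86.9444.


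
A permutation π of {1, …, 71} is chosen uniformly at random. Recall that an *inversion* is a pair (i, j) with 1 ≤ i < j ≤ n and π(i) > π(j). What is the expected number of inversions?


Write X = Σ X_I over the C(71, 2) = 2485 pairs i < j, with X_I the indicator of one inversion.
There are 2485 indicators.
For each fixed pair i < j, the values π(i) and π(j) are two distinct elements of {1, …, 71} in uniformly random order; by symmetry P[π(i) > π(j)] = 1/2.
By linearity: E[X] = 2485 · (1/2) = C(71, 2) · (1/2) = 2485/2 = 2485/2 ≈ 1242.50000.

E[X] = 2485/2 = 1242.50000.


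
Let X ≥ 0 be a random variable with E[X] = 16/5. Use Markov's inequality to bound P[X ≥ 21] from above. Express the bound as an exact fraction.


μ = E[X] = 16/5, a = 21.
Markov: P[X ≥ 21] ≤ μ/a = (16/5)/21 = 16/105.
Numerically: ≈ 0.1524.
(Since a = 21 > μ = 3.2000, the bound 16/105 is < 1 and informative.)

P[X ≥ 21] ≤ 16/105 ≈ 0.1524.


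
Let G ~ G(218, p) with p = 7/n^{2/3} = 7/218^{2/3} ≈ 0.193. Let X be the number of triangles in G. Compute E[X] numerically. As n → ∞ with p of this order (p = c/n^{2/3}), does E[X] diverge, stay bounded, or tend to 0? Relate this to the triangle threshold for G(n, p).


Number of potential triangles: C(218, 3) = 1703016.
Each occurs with probability p³ ≈ (0.193)³ ≈ 7.21741e-03.
By linearity: E[X] = C(218, 3)·p³ ≈ 1703016 · 7.21741e-03 ≈ 12291.358.
Since α = 2/3 < 1, p = c/n^{2/3} ≫ 1/n is above the triangle threshold p ~ 1/n. Asymptotically E[X] ~ (c³/6)·n^{3(1−α)} = (7³/6)·n^{1} → ∞; triangles are abundant w.h.p.

E[X] ≈ 12291.358; in regime p = Θ(1/n^{2/3}) E[X] diverges (above the triangle threshold p ~ 1/n).


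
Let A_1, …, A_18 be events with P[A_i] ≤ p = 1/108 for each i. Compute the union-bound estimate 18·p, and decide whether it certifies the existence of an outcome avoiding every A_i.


Union bound: P[∪_{i=1}^{18} A_i] ≤ Σ_i P[A_i] ≤ 18·p = 18·(1/108) = 1/6.
Numerically: 1/6 ≈ 0.167.
Is 1/6 < 1? YES.
Since P[∪ A_i] ≤ 1/6 < 1, the complement has P[∩ A_i^c] ≥ 1 − 1/6 = 5/6 > 0, so some outcome avoids every A_i.

18·p = 1/6 ≈ 0.167; existence CERTIFIED by the union bound.


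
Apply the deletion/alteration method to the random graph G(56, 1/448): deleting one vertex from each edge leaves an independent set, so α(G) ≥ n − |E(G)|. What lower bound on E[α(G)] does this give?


E[|E(G)|] = C(56, 2)·p = 1540 · (1/448) = 55/16.
E[α(G)] ≥ n − E[|E(G)|] = 56 − 55/16 = 841/16.
Numerically: ≈ 52.562.
(This is only a lower bound; the true E[α(G)] may be larger.)

E[α(G)] ≥ 841/16 ≈ 52.562.


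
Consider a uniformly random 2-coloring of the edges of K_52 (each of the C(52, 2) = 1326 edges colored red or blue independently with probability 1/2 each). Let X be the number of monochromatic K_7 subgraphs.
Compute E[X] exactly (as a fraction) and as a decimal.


Let X = Σ_S X_S over the C(52, 7) = 133784560 subsets S of size 7, where X_S = 1 if the K_7 on S is monochromatic.
For a fixed S, the K_7 on S has C(7, 2) = 21 edges. P[all 21 edges red] = (1/2)^21, and likewise for blue, so P[monochromatic] = 2·(1/2)^21 = 2^{1 − 21} = 1/1048576.
By linearity of expectation: E[X] = C(52, 7) · 2^{1 − 21} = 133784560 · 1/1048576 = 8361535/65536.
Numerically: E[X] ≈ 127.58690.

E[X] = C(52,7)·2^(1−C(7,2)) = 8361535/65536 ≈ 127.58690.


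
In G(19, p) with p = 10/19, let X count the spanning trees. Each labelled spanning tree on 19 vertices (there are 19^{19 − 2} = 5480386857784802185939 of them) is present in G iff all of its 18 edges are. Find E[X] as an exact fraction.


K_19 has 19^{19 − 2} = 5480386857784802185939 labelled spanning trees.
For each such spanning tree H, let X_H = 1 if all 18 edges of H are present in G. Then P[X_H = 1] = p^{18} = (10/19)^{18} = 1000000000000000000/104127350297911241532841.
By linearity: E[X] = Σ_H E[X_H] = 5480386857784802185939 · p^{18} = 5480386857784802185939 · 1000000000000000000/104127350297911241532841 = 1000000000000000000/19.
Numerically: E[X] ≈ 5.2632e+16.

E[X] = 5480386857784802185939 · (10/19)^{18} = 1000000000000000000/19 ≈ 5.2632e+16.


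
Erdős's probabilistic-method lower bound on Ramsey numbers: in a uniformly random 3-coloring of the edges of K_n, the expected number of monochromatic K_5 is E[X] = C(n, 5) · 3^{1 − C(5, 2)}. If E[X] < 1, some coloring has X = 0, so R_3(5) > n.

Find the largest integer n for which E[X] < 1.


We need C(n, 5) · 3^{1 − 10} < 1, i.e. C(n, 5) < 3^{10 − 1} = 19683.
Check values of n near the boundary:
  n = 17: C(17, 5) = 6188; 6188 < 19683? YES
  n = 18: C(18, 5) = 8568; 8568 < 19683? YES
  n = 19: C(19, 5) = 11628; 11628 < 19683? YES
  n = 20: C(20, 5) = 15504; 15504 < 19683? YES
  n = 21: C(21, 5) = 20349; 20349 < 19683? NO
  n = 22: C(22, 5) = 26334; 26334 < 19683? NO
  n = 23: C(23, 5) = 33649; 33649 < 19683? NO
The largest n with C(n, 5) < 19683 is n = 20 (where E[X] = 5168/6561 ≈ 0.787685). Hence R_3(5) > 20, i.e. R_3(5) ≥ 21.

Largest n = 20; hence R_3(5) > 20.


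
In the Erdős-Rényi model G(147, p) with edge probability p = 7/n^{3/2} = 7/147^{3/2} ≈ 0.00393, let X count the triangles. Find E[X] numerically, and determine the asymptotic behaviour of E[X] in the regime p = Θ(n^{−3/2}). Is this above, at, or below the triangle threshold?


Number of potential triangles: C(147, 3) = 518665.
Each occurs with probability p³ ≈ (0.00393)³ ≈ 6.05851e-08.
By linearity: E[X] = C(147, 3)·p³ ≈ 518665 · 6.05851e-08 ≈ 0.031.
Since α = 3/2 > 1, p = c/n^{3/2} = o(1/n) is below the triangle threshold p ~ 1/n. Asymptotically E[X] ~ (c³/6)·n^{3(1−α)} = (7³/6)·n^{-1.5} → 0, so by Markov's inequality G has no triangles w.h.p.

E[X] ≈ 0.031; in regime p = Θ(1/n^{3/2}) E[X] tends to 0 (below the triangle threshold p ~ 1/n).


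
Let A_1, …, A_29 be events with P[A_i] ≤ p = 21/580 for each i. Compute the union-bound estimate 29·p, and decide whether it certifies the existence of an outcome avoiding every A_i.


Union bound: P[∪_{i=1}^{29} A_i] ≤ Σ_i P[A_i] ≤ 29·p = 29·(21/580) = 21/20.
Numerically: 21/20 ≈ 1.05000.
Is 21/20 < 1? NO.
Since the bound 21/20 is ≥ 1, the union bound is uninformative here; it does NOT by itself certify existence.

29·p = 21/20 ≈ 1.05000; existence NOT certified by the union bound.


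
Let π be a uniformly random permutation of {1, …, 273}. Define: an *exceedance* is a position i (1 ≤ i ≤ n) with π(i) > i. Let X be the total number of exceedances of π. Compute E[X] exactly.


Write X = Σ_{i=1}^{273} X_i, where X_i = 1_{π(i) > i}.
For each fixed i, π(i) is uniform over {1, …, 273} (marginal of a uniform permutation), so P[π(i) > i] = (n − i)/n. Summing: Σ_{i=1}^{273} (n − i)/n = (0 + 1 + … + 272)/273 = 273(273 − 1)/(2·273) = (273 − 1)/2.
Hence E[X] = Σ_{i=1}^{273} (273 − i)/273 = 136 ≈ 136.0000.

E[X] = 136 = 136.0000.


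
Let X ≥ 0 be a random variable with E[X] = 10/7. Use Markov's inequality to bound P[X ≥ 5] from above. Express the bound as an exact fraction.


μ = E[X] = 10/7, a = 5.
Markov: P[X ≥ 5] ≤ μ/a = (10/7)/5 = 2/7.
Numerically: ≈ 0.285714.
(Since a = 5 > μ = 1.428571, the bound 2/7 is < 1 and informative.)

P[X ≥ 5] ≤ 2/7 ≈ 0.285714.


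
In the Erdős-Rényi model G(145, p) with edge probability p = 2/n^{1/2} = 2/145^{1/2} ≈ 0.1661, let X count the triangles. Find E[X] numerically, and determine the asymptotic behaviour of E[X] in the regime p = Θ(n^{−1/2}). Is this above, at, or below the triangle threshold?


Number of potential triangles: C(145, 3) = 497640.
Each occurs with probability p³ ≈ (0.1661)³ ≈ 4.581820e-03.
By linearity: E[X] = C(145, 3)·p³ ≈ 497640 · 4.581820e-03 ≈ 2280.0967.
Since α = 1/2 < 1, p = c/n^{1/2} ≫ 1/n is above the triangle threshold p ~ 1/n. Asymptotically E[X] ~ (c³/6)·n^{3(1−α)} = (2³/6)·n^{1.5} → ∞; triangles are abundant w.h.p.

E[X] ≈ 2280.0967; in regime p = Θ(1/n^{1/2}) E[X] diverges (above the triangle threshold p ~ 1/n).


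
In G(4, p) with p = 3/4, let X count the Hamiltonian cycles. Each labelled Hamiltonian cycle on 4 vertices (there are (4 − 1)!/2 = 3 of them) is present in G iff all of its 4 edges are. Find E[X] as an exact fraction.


K_4 has (4 − 1)!/2 = 3 labelled Hamiltonian cycles.
For each such Hamiltonian cycle H, let X_H = 1 if all 4 edges of H are present in G. Then P[X_H = 1] = p^{4} = (3/4)^{4} = 81/256.
Summing the indicators: E[X] = Σ_H E[X_H] = 3 · p^{4} = 3 · 81/256 = 243/256.
Numerically: E[X] ≈ 0.9492.

E[X] = 3 · (3/4)^{4} = 243/256 ≈ 0.9492.


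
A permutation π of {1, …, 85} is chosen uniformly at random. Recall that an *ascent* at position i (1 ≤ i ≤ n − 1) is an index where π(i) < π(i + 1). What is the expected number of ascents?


Write X = Σ X_I over i = 1, …, 84, with X_I the indicator of one ascent.
There are 84 indicators.
For each fixed i, the pair (π(i), π(i+1)) is a uniformly random ordered pair of distinct values from {1, …, 85}; by symmetry P[π(i) < π(i+1)] = 1/2.
By linearity: E[X] = 84 · (1/2) = (85 − 1) · (1/2) = 42 ≈ 42.000000.

E[X] = 42 = 42.000000.


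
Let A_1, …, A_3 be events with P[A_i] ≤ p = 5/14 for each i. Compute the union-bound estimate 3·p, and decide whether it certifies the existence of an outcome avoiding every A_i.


Union bound: P[∪_{i=1}^{3} A_i] ≤ Σ_i P[A_i] ≤ 3·p = 3·(5/14) = 15/14.
Numerically: 15/14 ≈ 1.071.
Is 15/14 < 1? NO.
Since the bound 15/14 is ≥ 1, the union bound is uninformative here; it does NOT by itself certify existence.

3·p = 15/14 ≈ 1.071; existence NOT certified by the union bound.


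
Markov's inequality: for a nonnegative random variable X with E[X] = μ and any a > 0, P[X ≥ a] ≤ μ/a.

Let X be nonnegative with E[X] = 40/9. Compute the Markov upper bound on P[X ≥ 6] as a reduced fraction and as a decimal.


μ = E[X] = 40/9, a = 6.
Markov: P[X ≥ 6] ≤ μ/a = (40/9)/6 = 20/27.
Numerically: ≈ 0.741.
(Since a = 6 > μ = 4.444, the bound 20/27 is < 1 and informative.)

P[X ≥ 6] ≤ 20/27 ≈ 0.741.


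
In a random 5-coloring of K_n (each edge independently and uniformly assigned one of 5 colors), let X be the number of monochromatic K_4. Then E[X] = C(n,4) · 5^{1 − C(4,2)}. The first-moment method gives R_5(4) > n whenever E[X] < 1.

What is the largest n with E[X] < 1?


We need C(n, 4) · 5^{1 − 6} < 1, i.e. C(n, 4) < 5^{6 − 1} = 3125.
Check values of n near the boundary:
  n = 12: C(12, 4) = 495; 495 < 3125? YES
  n = 13: C(13, 4) = 715; 715 < 3125? YES
  n = 14: C(14, 4) = 1001; 1001 < 3125? YES
  n = 15: C(15, 4) = 1365; 1365 < 3125? YES
  n = 16: C(16, 4) = 1820; 1820 < 3125? YES
  n = 17: C(17, 4) = 2380; 2380 < 3125? YES
  n = 18: C(18, 4) = 3060; 3060 < 3125? YES
  n = 19: C(19, 4) = 3876; 3876 < 3125? NO
  n = 20: C(20, 4) = 4845; 4845 < 3125? NO
The largest n with C(n, 4) < 3125 is n = 18 (where E[X] = 612/625 ≈ 0.9792000). Hence R_5(4) > 18, i.e. R_5(4) ≥ 19.

Largest n = 18; hence R_5(4) > 18.


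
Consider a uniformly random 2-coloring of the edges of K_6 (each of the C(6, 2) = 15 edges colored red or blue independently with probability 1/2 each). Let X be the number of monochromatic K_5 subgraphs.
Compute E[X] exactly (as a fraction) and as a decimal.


Let X = Σ_S X_S over the C(6, 5) = 6 subsets S of size 5, where X_S = 1 if the K_5 on S is monochromatic.
For a fixed S, the K_5 on S has C(5, 2) = 10 edges. P[all 10 edges red] = (1/2)^10, and likewise for blue, so P[monochromatic] = 2·(1/2)^10 = 2^{1 − 10} = 1/512.
By linearity of expectation: E[X] = C(6, 5) · 2^{1 − 10} = 6 · 1/512 = 3/256.
Numerically: E[X] ≈ 0.011719.

E[X] = C(6,5)·2^(1−C(5,2)) = 3/256 ≈ 0.011719.


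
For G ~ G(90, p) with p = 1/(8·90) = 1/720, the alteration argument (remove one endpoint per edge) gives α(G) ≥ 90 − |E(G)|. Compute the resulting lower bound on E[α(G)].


E[|E(G)|] = C(90, 2)·p = 4005 · (1/720) = 89/16.
E[α(G)] ≥ n − E[|E(G)|] = 90 − 89/16 = 1351/16.
Numerically: ≈ 84.438.
(This is only a lower bound; the true E[α(G)] may be larger.)

E[α(G)] ≥ 1351/16 ≈ 84.438.


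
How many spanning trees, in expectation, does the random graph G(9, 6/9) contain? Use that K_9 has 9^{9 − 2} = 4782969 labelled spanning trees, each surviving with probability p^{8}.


K_9 has 9^{9 − 2} = 4782969 labelled spanning trees.
For each such spanning tree H, let X_H = 1 if all 8 edges of H are present in G. Then P[X_H = 1] = p^{8} = (2/3)^{8} = 256/6561.
By linearity: E[X] = Σ_H E[X_H] = 4782969 · p^{8} = 4782969 · 256/6561 = 186624.
Numerically: E[X] ≈ 1.866e+05.

E[X] = 4782969 · (2/3)^{8} = 186624 ≈ 1.866e+05.


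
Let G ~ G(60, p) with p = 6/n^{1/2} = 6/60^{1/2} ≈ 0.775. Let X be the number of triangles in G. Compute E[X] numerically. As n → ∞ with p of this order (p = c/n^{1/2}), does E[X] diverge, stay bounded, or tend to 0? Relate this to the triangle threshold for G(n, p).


Number of potential triangles: C(60, 3) = 34220.
Each occurs with probability p³ ≈ (0.775)³ ≈ 4.64758e-01.
By linearity: E[X] = C(60, 3)·p³ ≈ 34220 · 4.64758e-01 ≈ 15904.019.
Since α = 1/2 < 1, p = c/n^{1/2} ≫ 1/n is above the triangle threshold p ~ 1/n. Asymptotically E[X] ~ (c³/6)·n^{3(1−α)} = (6³/6)·n^{1.5} → ∞; triangles are abundant w.h.p.

E[X] ≈ 15904.019; in regime p = Θ(1/n^{1/2}) E[X] diverges (above the triangle threshold p ~ 1/n).


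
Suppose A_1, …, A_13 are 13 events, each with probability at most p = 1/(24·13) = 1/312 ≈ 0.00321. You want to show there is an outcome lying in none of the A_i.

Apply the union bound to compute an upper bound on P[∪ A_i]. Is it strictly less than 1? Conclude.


Union bound: P[∪_{i=1}^{13} A_i] ≤ Σ_i P[A_i] ≤ 13·p = 13·(1/312) = 1/24.
Numerically: 1/24 ≈ 0.04167.
Is 1/24 < 1? YES.
Since P[∪ A_i] ≤ 1/24 < 1, the complement has P[∩ A_i^c] ≥ 1 − 1/24 = 23/24 > 0, so some outcome avoids every A_i.

13·p = 1/24 ≈ 0.04167; existence CERTIFIED by the union bound.


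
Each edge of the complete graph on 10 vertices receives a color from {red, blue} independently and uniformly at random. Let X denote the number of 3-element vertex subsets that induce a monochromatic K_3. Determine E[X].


Let X = Σ_S X_S over the C(10, 3) = 120 subsets S of size 3, where X_S = 1 if the K_3 on S is monochromatic.
For a fixed S, the K_3 on S has C(3, 2) = 3 edges. P[all 3 edges red] = (1/2)^3, and likewise for blue, so P[monochromatic] = 2·(1/2)^3 = 2^{1 − 3} = 1/4.
By linearity of expectation: E[X] = C(10, 3) · 2^{1 − 3} = 120 · 1/4 = 30.
Numerically: E[X] ≈ 30.00000.

E[X] = C(10,3)·2^(1−C(3,2)) = 30 ≈ 30.00000.


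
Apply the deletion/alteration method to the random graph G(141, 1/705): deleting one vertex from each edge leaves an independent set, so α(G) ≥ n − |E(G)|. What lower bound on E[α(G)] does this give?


E[|E(G)|] = C(141, 2)·p = 9870 · (1/705) = 14.
E[α(G)] ≥ n − E[|E(G)|] = 141 − 14 = 127.
Numerically: ≈ 127.000000.
(This is only a lower bound; the true E[α(G)] may be larger.)

E[α(G)] ≥ 127 ≈ 127.000000.


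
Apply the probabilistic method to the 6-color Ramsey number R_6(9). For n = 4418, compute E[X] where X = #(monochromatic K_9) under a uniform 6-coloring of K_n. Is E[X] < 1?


E[X] = C(4418, 9) · 6^{1 − 36} = 1752779389572095347587475120 · 6^{−35} = 1752779389572095347587475120/1719070799748422591028658176.
As a reduced fraction: E[X] = 109548711848255959224217195/107441924984276411939291136 ≈ 1.0196086.
Is E[X] < 1? NO.
Since E[X] ≥ 1, the first-moment bound is inconclusive at n = 4418; it does NOT by itself certify R_6(9) > 4418.

E[X] = 109548711848255959224217195/107441924984276411939291136 ≈ 1.0196086; E[X] ≥ 1; first-moment method inconclusive here.


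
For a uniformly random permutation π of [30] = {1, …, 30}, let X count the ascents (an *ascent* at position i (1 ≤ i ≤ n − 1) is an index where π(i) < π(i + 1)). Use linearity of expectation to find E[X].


Write X = Σ X_I over i = 1, …, 29, with X_I the indicator of one ascent.
There are 29 indicators.
For each fixed i, the pair (π(i), π(i+1)) is a uniformly random ordered pair of distinct values from {1, …, 30}; by symmetry P[π(i) < π(i+1)] = 1/2.
By linearity: E[X] = 29 · (1/2) = (30 − 1) · (1/2) = 29/2 ≈ 14.500.

E[X] = 29/2 = 14.500.


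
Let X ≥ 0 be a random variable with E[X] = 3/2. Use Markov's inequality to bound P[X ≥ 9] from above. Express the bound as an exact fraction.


μ = E[X] = 3/2, a = 9.
Markov: P[X ≥ 9] ≤ μ/a = (3/2)/9 = 1/6.
Numerically: ≈ 0.16667.
(Since a = 9 > μ = 1.50000, the bound 1/6 is < 1 and informative.)

P[X ≥ 9] ≤ 1/6 ≈ 0.16667.


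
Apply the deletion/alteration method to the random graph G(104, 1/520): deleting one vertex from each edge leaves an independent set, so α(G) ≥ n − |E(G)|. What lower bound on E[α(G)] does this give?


E[|E(G)|] = C(104, 2)·p = 5356 · (1/520) = 103/10.
E[α(G)] ≥ n − E[|E(G)|] = 104 − 103/10 = 937/10.
Numerically: ≈ 93.700.
(This is only a lower bound; the true E[α(G)] may be larger.)

E[α(G)] ≥ 937/10 ≈ 93.700.


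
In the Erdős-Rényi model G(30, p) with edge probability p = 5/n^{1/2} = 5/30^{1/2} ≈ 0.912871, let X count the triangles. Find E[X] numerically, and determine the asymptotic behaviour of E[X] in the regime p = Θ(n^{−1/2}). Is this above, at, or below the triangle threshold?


Number of potential triangles: C(30, 3) = 4060.
Each occurs with probability p³ ≈ (0.912871)³ ≈ 7.60725774e-01.
By linearity: E[X] = C(30, 3)·p³ ≈ 4060 · 7.60725774e-01 ≈ 3088.546644.
Since α = 1/2 < 1, p = c/n^{1/2} ≫ 1/n is above the triangle threshold p ~ 1/n. Asymptotically E[X] ~ (c³/6)·n^{3(1−α)} = (5³/6)·n^{1.5} → ∞; triangles are abundant w.h.p.

E[X] ≈ 3088.546644; in regime p = Θ(1/n^{1/2}) E[X] diverges (above the triangle threshold p ~ 1/n).


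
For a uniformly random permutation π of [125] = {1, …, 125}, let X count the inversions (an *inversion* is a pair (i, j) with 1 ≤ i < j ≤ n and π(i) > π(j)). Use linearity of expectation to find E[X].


Write X = Σ X_I over the C(125, 2) = 7750 pairs i < j, with X_I the indicator of one inversion.
There are 7750 indicators.
For each fixed pair i < j, the values π(i) and π(j) are two distinct elements of {1, …, 125} in uniformly random order; by symmetry P[π(i) > π(j)] = 1/2.
By linearity: E[X] = 7750 · (1/2) = C(125, 2) · (1/2) = 7750/2 = 3875 ≈ 3875.0000.

E[X] = 3875 = 3875.0000.


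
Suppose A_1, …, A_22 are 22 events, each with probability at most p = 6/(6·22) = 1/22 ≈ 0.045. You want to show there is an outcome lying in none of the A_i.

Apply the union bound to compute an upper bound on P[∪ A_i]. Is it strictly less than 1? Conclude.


Union bound: P[∪_{i=1}^{22} A_i] ≤ Σ_i P[A_i] ≤ 22·p = 22·(1/22) = 1.
Numerically: 1 ≈ 1.000.
Is 1 < 1? NO.
Since the bound 1 is ≥ 1, the union bound is uninformative here; it does NOT by itself certify existence.

22·p = 1 ≈ 1.000; existence NOT certified by the union bound.


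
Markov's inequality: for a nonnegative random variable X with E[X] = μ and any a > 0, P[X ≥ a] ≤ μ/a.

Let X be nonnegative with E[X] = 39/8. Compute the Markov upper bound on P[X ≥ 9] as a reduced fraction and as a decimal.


μ = E[X] = 39/8, a = 9.
Markov: P[X ≥ 9] ≤ μ/a = (39/8)/9 = 13/24.
Numerically: ≈ 0.542.
(Since a = 9 > μ = 4.875, the bound 13/24 is < 1 and informative.)

P[X ≥ 9] ≤ 13/24 ≈ 0.542.


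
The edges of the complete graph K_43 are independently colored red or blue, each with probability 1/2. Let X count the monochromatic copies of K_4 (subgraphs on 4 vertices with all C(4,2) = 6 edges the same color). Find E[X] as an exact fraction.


Let X = Σ_S X_S over the C(43, 4) = 123410 subsets S of size 4, where X_S = 1 if the K_4 on S is monochromatic.
For a fixed S, the K_4 on S has C(4, 2) = 6 edges. P[all 6 edges red] = (1/2)^6, and likewise for blue, so P[monochromatic] = 2·(1/2)^6 = 2^{1 − 6} = 1/32.
By linearity of expectation: E[X] = C(43, 4) · 2^{1 − 6} = 123410 · 1/32 = 61705/16.
Numerically: E[X] ≈ 3856.562.

E[X] = C(43,4)·2^(1−C(4,2)) = 61705/16 ≈ 3856.562.


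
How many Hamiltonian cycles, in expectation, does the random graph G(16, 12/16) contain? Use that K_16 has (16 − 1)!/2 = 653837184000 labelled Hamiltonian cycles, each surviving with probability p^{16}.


K_16 has (16 − 1)!/2 = 653837184000 labelled Hamiltonian cycles.
For each such Hamiltonian cycle H, let X_H = 1 if all 16 edges of H are present in G. Then P[X_H = 1] = p^{16} = (3/4)^{16} = 43046721/4294967296.
By linearity of expectation: E[X] = Σ_H E[X_H] = 653837184000 · p^{16} = 653837184000 · 43046721/4294967296 = 27485885585032875/4194304.
Numerically: E[X] ≈ 6.5531e+09.

E[X] = 653837184000 · (3/4)^{16} = 27485885585032875/4194304 ≈ 6.5531e+09.


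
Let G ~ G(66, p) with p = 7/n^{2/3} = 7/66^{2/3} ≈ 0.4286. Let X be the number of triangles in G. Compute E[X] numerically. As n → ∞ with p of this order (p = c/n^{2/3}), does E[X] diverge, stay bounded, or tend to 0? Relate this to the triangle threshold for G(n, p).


Number of potential triangles: C(66, 3) = 45760.
Each occurs with probability p³ ≈ (0.4286)³ ≈ 7.874197e-02.
By linearity: E[X] = C(66, 3)·p³ ≈ 45760 · 7.874197e-02 ≈ 3603.2323.
Since α = 2/3 < 1, p = c/n^{2/3} ≫ 1/n is above the triangle threshold p ~ 1/n. Asymptotically E[X] ~ (c³/6)·n^{3(1−α)} = (7³/6)·n^{1} → ∞; triangles are abundant w.h.p.

E[X] ≈ 3603.2323; in regime p = Θ(1/n^{2/3}) E[X] diverges (above the triangle threshold p ~ 1/n).


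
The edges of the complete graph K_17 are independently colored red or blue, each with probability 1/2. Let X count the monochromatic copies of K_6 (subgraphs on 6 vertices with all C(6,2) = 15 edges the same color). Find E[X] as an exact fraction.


Let X = Σ_S X_S over the C(17, 6) = 12376 subsets S of size 6, where X_S = 1 if the K_6 on S is monochromatic.
For a fixed S, the K_6 on S has C(6, 2) = 15 edges. P[all 15 edges red] = (1/2)^15, and likewise for blue, so P[monochromatic] = 2·(1/2)^15 = 2^{1 − 15} = 1/16384.
By linearity of expectation: E[X] = C(17, 6) · 2^{1 − 15} = 12376 · 1/16384 = 1547/2048.
Numerically: E[X] ≈ 0.7554.

E[X] = C(17,6)·2^(1−C(6,2)) = 1547/2048 ≈ 0.7554.


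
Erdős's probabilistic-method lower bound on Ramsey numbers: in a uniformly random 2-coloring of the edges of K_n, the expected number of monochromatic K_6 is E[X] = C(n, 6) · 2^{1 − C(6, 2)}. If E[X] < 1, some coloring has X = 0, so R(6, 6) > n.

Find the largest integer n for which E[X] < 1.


We need C(n, 6) · 2^{1 − 15} < 1, i.e. C(n, 6) < 2^{15 − 1} = 16384.
Check values of n near the boundary:
  n = 16: C(16, 6) = 8008; 8008 < 16384? YES
  n = 17: C(17, 6) = 12376; 12376 < 16384? YES
  n = 18: C(18, 6) = 18564; 18564 < 16384? NO
  n = 19: C(19, 6) = 27132; 27132 < 16384? NO
The largest n with C(n, 6) < 16384 is n = 17 (where E[X] = 1547/2048 ≈ 0.7553711). Hence R(6, 6) > 17, i.e. R(6, 6) ≥ 18.

Largest n = 17; hence R(6, 6) > 17.


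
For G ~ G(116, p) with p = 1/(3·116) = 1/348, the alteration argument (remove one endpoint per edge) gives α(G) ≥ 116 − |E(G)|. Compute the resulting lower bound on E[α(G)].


E[|E(G)|] = C(116, 2)·p = 6670 · (1/348) = 115/6.
E[α(G)] ≥ n − E[|E(G)|] = 116 − 115/6 = 581/6.
Numerically: ≈ 96.833333.
(This is only a lower bound; the true E[α(G)] may be larger.)

E[α(G)] ≥ 581/6 ≈ 96.833333.


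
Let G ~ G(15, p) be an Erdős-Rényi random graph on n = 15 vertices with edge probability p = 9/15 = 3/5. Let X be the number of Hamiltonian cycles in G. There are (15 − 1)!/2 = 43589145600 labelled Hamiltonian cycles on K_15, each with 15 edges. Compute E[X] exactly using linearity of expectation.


K_15 has (15 − 1)!/2 = 43589145600 labelled Hamiltonian cycles.
For each such Hamiltonian cycle H, let X_H = 1 if all 15 edges of H are present in G. Then P[X_H = 1] = p^{15} = (3/5)^{15} = 14348907/30517578125.
Summing the indicators: E[X] = Σ_H E[X_H] = 43589145600 · p^{15} = 43589145600 · 14348907/30517578125 = 25018263856954368/1220703125.
Numerically: E[X] ≈ 2.05e+07.

E[X] = 43589145600 · (3/5)^{15} = 25018263856954368/1220703125 ≈ 2.05e+07.


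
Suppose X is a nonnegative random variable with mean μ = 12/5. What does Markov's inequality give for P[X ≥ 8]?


μ = E[X] = 12/5, a = 8.
Markov: P[X ≥ 8] ≤ μ/a = (12/5)/8 = 3/10.
Numerically: ≈ 0.300.
(Since a = 8 > μ = 2.400, the bound 3/10 is < 1 and informative.)

P[X ≥ 8] ≤ 3/10 ≈ 0.300.


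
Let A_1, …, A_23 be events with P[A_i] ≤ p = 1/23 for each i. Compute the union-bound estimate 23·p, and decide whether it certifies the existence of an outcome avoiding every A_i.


Union bound: P[∪_{i=1}^{23} A_i] ≤ Σ_i P[A_i] ≤ 23·p = 23·(1/23) = 1.
Numerically: 1 ≈ 1.0000000.
Is 1 < 1? NO.
Since the bound 1 is ≥ 1, the union bound is uninformative here; it does NOT by itself certify existence.

23·p = 1 ≈ 1.0000000; existence NOT certified by the union bound.


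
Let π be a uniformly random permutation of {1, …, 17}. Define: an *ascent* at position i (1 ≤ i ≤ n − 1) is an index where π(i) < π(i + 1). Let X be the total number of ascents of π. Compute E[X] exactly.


Write X = Σ X_I over i = 1, …, 16, with X_I the indicator of one ascent.
There are 16 indicators.
For each fixed i, the pair (π(i), π(i+1)) is a uniformly random ordered pair of distinct values from {1, …, 17}; by symmetry P[π(i) < π(i+1)] = 1/2.
By linearity: E[X] = 16 · (1/2) = (17 − 1) · (1/2) = 8 ≈ 8.000.

E[X] = 8 = 8.000.


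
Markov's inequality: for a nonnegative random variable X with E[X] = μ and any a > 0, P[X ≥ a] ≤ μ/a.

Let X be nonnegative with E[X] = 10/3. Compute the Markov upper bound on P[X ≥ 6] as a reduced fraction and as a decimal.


μ = E[X] = 10/3, a = 6.
Markov: P[X ≥ 6] ≤ μ/a = (10/3)/6 = 5/9.
Numerically: ≈ 0.555556.
(Since a = 6 > μ = 3.333333, the bound 5/9 is < 1 and informative.)

P[X ≥ 6] ≤ 5/9 ≈ 0.555556.


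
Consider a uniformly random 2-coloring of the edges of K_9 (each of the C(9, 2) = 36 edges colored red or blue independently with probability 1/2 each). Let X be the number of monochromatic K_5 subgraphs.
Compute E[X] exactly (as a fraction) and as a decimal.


Let X = Σ_S X_S over the C(9, 5) = 126 subsets S of size 5, where X_S = 1 if the K_5 on S is monochromatic.
For a fixed S, the K_5 on S has C(5, 2) = 10 edges. P[all 10 edges red] = (1/2)^10, and likewise for blue, so P[monochromatic] = 2·(1/2)^10 = 2^{1 − 10} = 1/512.
Summing: E[X] = C(9, 5) · 2^{1 − 10} = 126 · 1/512 = 63/256.
Numerically: E[X] ≈ 0.2461.

E[X] = C(9,5)·2^(1−C(5,2)) = 63/256 ≈ 0.2461.


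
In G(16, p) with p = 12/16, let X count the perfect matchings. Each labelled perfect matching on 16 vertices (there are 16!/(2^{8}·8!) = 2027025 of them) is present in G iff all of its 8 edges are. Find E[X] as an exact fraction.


K_16 has 16!/(2^{8}·8!) = 2027025 labelled perfect matchings.
For each such perfect matching H, let X_H = 1 if all 8 edges of H are present in G. Then P[X_H = 1] = p^{8} = (3/4)^{8} = 6561/65536.
By linearity of expectation: E[X] = Σ_H E[X_H] = 2027025 · p^{8} = 2027025 · 6561/65536 = 13299311025/65536.
Numerically: E[X] ≈ 2.029e+05.

E[X] = 2027025 · (3/4)^{8} = 13299311025/65536 ≈ 2.029e+05.


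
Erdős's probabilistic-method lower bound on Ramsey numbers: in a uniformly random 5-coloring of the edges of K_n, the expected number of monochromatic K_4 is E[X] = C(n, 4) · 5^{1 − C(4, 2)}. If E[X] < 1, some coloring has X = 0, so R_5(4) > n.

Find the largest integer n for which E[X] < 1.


We need C(n, 4) · 5^{1 − 6} < 1, i.e. C(n, 4) < 5^{6 − 1} = 3125.
Check values of n near the boundary:
  n = 13: C(13, 4) = 715; 715 < 3125? YES
  n = 14: C(14, 4) = 1001; 1001 < 3125? YES
  n = 15: C(15, 4) = 1365; 1365 < 3125? YES
  n = 16: C(16, 4) = 1820; 1820 < 3125? YES
  n = 17: C(17, 4) = 2380; 2380 < 3125? YES
  n = 18: C(18, 4) = 3060; 3060 < 3125? YES
  n = 19: C(19, 4) = 3876; 3876 < 3125? NO
  n = 20: C(20, 4) = 4845; 4845 < 3125? NO
The largest n with C(n, 4) < 3125 is n = 18 (where E[X] = 612/625 ≈ 0.979). Hence R_5(4) > 18, i.e. R_5(4) ≥ 19.

Largest n = 18; hence R_5(4) > 18.


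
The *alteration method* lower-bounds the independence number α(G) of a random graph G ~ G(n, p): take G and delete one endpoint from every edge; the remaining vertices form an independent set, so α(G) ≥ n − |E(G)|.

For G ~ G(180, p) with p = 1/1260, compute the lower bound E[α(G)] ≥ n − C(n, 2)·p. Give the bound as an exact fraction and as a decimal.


E[|E(G)|] = C(180, 2)·p = 16110 · (1/1260) = 179/14.
E[α(G)] ≥ n − E[|E(G)|] = 180 − 179/14 = 2341/14.
Numerically: ≈ 167.2143.
(This is only a lower bound; the true E[α(G)] may be larger.)

E[α(G)] ≥ 2341/14 ≈ 167.2143.


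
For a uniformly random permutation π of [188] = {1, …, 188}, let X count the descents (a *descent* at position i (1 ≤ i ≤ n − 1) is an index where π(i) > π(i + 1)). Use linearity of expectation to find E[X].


Write X = Σ X_I over i = 1, …, 187, with X_I the indicator of one descent.
There are 187 indicators.
For each fixed i, the pair (π(i), π(i+1)) is a uniformly random ordered pair of distinct values from {1, …, 188}; by symmetry P[π(i) > π(i+1)] = 1/2.
By linearity: E[X] = 187 · (1/2) = (188 − 1) · (1/2) = 187/2 ≈ 93.50000.

E[X] = 187/2 = 93.50000.


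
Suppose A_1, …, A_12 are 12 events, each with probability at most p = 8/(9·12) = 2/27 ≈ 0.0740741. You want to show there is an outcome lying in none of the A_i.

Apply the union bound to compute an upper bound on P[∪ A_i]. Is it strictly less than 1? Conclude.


Union bound: P[∪_{i=1}^{12} A_i] ≤ Σ_i P[A_i] ≤ 12·p = 12·(2/27) = 8/9.
Numerically: 8/9 ≈ 0.8888889.
Is 8/9 < 1? YES.
Since P[∪ A_i] ≤ 8/9 < 1, the complement has P[∩ A_i^c] ≥ 1 − 8/9 = 1/9 > 0, so some outcome avoids every A_i.

12·p = 8/9 ≈ 0.8888889; existence CERTIFIED by the union bound.


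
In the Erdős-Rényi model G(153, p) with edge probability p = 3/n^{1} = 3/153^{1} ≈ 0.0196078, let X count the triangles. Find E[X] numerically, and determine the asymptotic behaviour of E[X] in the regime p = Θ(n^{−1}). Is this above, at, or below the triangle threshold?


Number of potential triangles: C(153, 3) = 585276.
Each occurs with probability p³ ≈ (0.0196078)³ ≈ 7.53857868e-06.
By linearity: E[X] = C(153, 3)·p³ ≈ 585276 · 7.53857868e-06 ≈ 4.412149.
Here α = 1, so p = 3/n is exactly at the triangle threshold p ~ 1/n. Asymptotically E[X] → c³/6 = 3³/6 = 9/2 ≈ 4.500000, a bounded constant. In this regime the triangle count is asymptotically Poisson(c³/6).

E[X] ≈ 4.412149; in regime p = Θ(1/n^{1}) E[X] stays bounded (at the triangle threshold p ~ 1/n).


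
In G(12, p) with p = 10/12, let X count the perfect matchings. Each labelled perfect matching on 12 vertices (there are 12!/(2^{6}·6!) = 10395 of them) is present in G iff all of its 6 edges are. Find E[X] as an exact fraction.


K_12 has 12!/(2^{6}·6!) = 10395 labelled perfect matchings.
For each such perfect matching H, let X_H = 1 if all 6 edges of H are present in G. Then P[X_H = 1] = p^{6} = (5/6)^{6} = 15625/46656.
By linearity of expectation: E[X] = Σ_H E[X_H] = 10395 · p^{6} = 10395 · 15625/46656 = 6015625/1728.
Numerically: E[X] ≈ 3.48e+03.

E[X] = 10395 · (5/6)^{6} = 6015625/1728 ≈ 3.48e+03.


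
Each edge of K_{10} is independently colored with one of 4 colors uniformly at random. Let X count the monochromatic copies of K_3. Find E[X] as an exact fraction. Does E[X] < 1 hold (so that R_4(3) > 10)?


E[X] = C(10, 3) · 4^{1 − 3} = 120 · 4^{−2} = 120/16.
As a reduced fraction: E[X] = 15/2 ≈ 7.500.
Is E[X] < 1? NO.
Since E[X] ≥ 1, the first-moment bound is inconclusive at n = 10; it does NOT by itself certify R_4(3) > 10.

E[X] = 15/2 ≈ 7.500; E[X] ≥ 1; first-moment method inconclusive here.


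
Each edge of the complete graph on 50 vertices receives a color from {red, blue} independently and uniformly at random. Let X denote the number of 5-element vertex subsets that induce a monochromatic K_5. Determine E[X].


Let X = Σ_S X_S over the C(50, 5) = 2118760 subsets S of size 5, where X_S = 1 if the K_5 on S is monochromatic.
For a fixed S, the K_5 on S has C(5, 2) = 10 edges. P[all 10 edges red] = (1/2)^10, and likewise for blue, so P[monochromatic] = 2·(1/2)^10 = 2^{1 − 10} = 1/512.
By linearity: E[X] = C(50, 5) · 2^{1 − 10} = 2118760 · 1/512 = 264845/64.
Numerically: E[X] ≈ 4138.20312.

E[X] = C(50,5)·2^(1−C(5,2)) = 264845/64 ≈ 4138.20312.


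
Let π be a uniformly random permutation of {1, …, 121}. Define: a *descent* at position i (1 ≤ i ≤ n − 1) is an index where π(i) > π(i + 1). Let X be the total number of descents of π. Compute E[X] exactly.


Write X = Σ X_I over i = 1, …, 120, with X_I the indicator of one descent.
There are 120 indicators.
For each fixed i, the pair (π(i), π(i+1)) is a uniformly random ordered pair of distinct values from {1, …, 121}; by symmetry P[π(i) > π(i+1)] = 1/2.
By linearity: E[X] = 120 · (1/2) = (121 − 1) · (1/2) = 60 ≈ 60.0000.

E[X] = 60 = 60.0000.


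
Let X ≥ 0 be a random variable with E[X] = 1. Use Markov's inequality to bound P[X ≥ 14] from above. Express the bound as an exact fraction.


μ = E[X] = 1, a = 14.
Markov: P[X ≥ 14] ≤ μ/a = (1)/14 = 1/14.
Numerically: ≈ 0.071.
(Since a = 14 > μ = 1.000, the bound 1/14 is < 1 and informative.)

P[X ≥ 14] ≤ 1/14 ≈ 0.071.


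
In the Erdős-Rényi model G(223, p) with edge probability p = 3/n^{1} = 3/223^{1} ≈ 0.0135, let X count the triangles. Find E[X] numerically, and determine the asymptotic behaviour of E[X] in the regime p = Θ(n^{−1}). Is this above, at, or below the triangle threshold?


Number of potential triangles: C(223, 3) = 1823471.
Each occurs with probability p³ ≈ (0.0135)³ ≈ 2.43472e-06.
By linearity: E[X] = C(223, 3)·p³ ≈ 1823471 · 2.43472e-06 ≈ 4.440.
Here α = 1, so p = 3/n is exactly at the triangle threshold p ~ 1/n. Asymptotically E[X] → c³/6 = 3³/6 = 9/2 ≈ 4.500, a bounded constant. In this regime the triangle count is asymptotically Poisson(c³/6).

E[X] ≈ 4.440; in regime p = Θ(1/n^{1}) E[X] stays bounded (at the triangle threshold p ~ 1/n).


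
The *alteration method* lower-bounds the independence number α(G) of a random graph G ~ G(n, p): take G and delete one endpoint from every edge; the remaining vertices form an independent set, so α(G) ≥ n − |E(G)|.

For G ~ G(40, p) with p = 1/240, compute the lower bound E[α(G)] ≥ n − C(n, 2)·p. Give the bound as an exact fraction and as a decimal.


E[|E(G)|] = C(40, 2)·p = 780 · (1/240) = 13/4.
E[α(G)] ≥ n − E[|E(G)|] = 40 − 13/4 = 147/4.
Numerically: ≈ 36.750.
(This is only a lower bound; the true E[α(G)] may be larger.)

E[α(G)] ≥ 147/4 ≈ 36.750.


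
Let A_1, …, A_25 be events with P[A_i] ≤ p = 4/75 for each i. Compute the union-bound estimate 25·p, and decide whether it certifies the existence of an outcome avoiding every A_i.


Union bound: P[∪_{i=1}^{25} A_i] ≤ Σ_i P[A_i] ≤ 25·p = 25·(4/75) = 4/3.
Numerically: 4/3 ≈ 1.3333.
Is 4/3 < 1? NO.
Since the bound 4/3 is ≥ 1, the union bound is uninformative here; it does NOT by itself certify existence.

25·p = 4/3 ≈ 1.3333; existence NOT certified by the union bound.


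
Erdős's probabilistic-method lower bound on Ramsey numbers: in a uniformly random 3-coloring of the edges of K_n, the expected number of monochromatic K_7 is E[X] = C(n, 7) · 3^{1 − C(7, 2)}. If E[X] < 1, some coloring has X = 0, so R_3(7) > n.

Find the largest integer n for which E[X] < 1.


We need C(n, 7) · 3^{1 − 21} < 1, i.e. C(n, 7) < 3^{21 − 1} = 3486784401.
Check values of n near the boundary:
  n = 79: C(79, 7) = 2898753715; 2898753715 < 3486784401? YES
  n = 80: C(80, 7) = 3176716400; 3176716400 < 3486784401? YES
  n = 81: C(81, 7) = 3477216600; 3477216600 < 3486784401? YES
  n = 82: C(82, 7) = 3801756816; 3801756816 < 3486784401? NO
The largest n with C(n, 7) < 3486784401 is n = 81 (where E[X] = 42928600/43046721 ≈ 0.99726). Hence R_3(7) > 81, i.e. R_3(7) ≥ 82.

Largest n = 81; hence R_3(7) > 81.


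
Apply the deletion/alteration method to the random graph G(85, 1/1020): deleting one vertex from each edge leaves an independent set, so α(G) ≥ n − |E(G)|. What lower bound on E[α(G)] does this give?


E[|E(G)|] = C(85, 2)·p = 3570 · (1/1020) = 7/2.
E[α(G)] ≥ n − E[|E(G)|] = 85 − 7/2 = 163/2.
Numerically: ≈ 81.5000.
(This is only a lower bound; the true E[α(G)] may be larger.)

E[α(G)] ≥ 163/2 ≈ 81.5000.


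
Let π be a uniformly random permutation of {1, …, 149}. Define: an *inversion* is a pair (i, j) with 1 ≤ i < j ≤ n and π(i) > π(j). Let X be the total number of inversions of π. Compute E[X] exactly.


Write X = Σ X_I over the C(149, 2) = 11026 pairs i < j, with X_I the indicator of one inversion.
There are 11026 indicators.
For each fixed pair i < j, the values π(i) and π(j) are two distinct elements of {1, …, 149} in uniformly random order; by symmetry P[π(i) > π(j)] = 1/2.
By linearity: E[X] = 11026 · (1/2) = C(149, 2) · (1/2) = 11026/2 = 5513 ≈ 5513.000.

E[X] = 5513 = 5513.000.


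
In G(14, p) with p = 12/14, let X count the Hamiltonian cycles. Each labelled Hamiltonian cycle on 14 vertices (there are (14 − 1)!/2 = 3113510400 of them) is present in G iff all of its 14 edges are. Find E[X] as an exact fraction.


K_14 has (14 − 1)!/2 = 3113510400 labelled Hamiltonian cycles.
For each such Hamiltonian cycle H, let X_H = 1 if all 14 edges of H are present in G. Then P[X_H = 1] = p^{14} = (6/7)^{14} = 78364164096/678223072849.
By linearity of expectation: E[X] = Σ_H E[X_H] = 3113510400 · p^{14} = 3113510400 · 78364164096/678223072849 = 34855377128600371200/96889010407.
Numerically: E[X] ≈ 3.597e+08.

E[X] = 3113510400 · (6/7)^{14} = 34855377128600371200/96889010407 ≈ 3.597e+08.
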